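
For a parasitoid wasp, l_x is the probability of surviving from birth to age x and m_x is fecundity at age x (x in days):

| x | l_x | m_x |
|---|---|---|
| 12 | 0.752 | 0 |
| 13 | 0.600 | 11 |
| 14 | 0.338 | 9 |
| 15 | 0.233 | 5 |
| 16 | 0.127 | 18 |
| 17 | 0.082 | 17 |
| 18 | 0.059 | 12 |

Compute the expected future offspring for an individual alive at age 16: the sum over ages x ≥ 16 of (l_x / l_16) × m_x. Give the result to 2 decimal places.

34.55

l_16 = 0.127. Conditional survival from age 16 to x is l_x / l_16.
  x=16: (0.127/0.127) × 18 = 18.0000
  x=17: (0.082/0.127) × 17 = 10.9764
  x=18: (0.059/0.127) × 12 = 5.5748
Sum = 18.0000 + 10.9764 + 5.5748 = 34.5512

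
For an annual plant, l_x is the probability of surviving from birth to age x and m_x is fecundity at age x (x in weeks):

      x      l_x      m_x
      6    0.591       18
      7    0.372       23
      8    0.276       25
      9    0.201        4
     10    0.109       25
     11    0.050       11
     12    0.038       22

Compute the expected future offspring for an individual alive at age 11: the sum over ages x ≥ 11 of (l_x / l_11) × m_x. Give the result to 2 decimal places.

l_11 = 0.050. Conditional survival from age 11 to x is l_x / l_11.
  x=11: (0.050/0.050) × 11 = 11.0000
  x=12: (0.038/0.050) × 22 = 16.7200
Sum = 11.0000 + 16.7200 = 27.7200

27.72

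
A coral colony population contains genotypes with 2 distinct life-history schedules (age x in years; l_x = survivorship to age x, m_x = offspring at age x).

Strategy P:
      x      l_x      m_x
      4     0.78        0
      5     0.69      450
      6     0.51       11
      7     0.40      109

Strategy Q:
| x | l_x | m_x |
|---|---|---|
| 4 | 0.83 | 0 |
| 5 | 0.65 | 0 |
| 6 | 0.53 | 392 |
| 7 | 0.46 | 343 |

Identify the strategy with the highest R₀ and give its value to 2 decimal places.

365.54

Strategy P: R₀ = 0.78×0 + 0.69×450 + 0.51×11 + 0.40×109 = 359.7100
Strategy Q: R₀ = 0.83×0 + 0.65×0 + 0.53×392 + 0.46×343 = 365.5400
Highest R₀: strategy Q with 365.5400.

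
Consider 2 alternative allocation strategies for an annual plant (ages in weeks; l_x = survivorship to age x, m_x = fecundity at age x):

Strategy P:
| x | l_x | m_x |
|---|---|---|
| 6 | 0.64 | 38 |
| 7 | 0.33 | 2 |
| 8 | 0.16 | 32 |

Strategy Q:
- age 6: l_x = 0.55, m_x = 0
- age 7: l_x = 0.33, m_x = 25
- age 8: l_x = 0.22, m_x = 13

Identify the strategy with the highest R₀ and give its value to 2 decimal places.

30.10

Strategy P: R₀ = 0.64×38 + 0.33×2 + 0.16×32 = 30.1000
Strategy Q: R₀ = 0.55×0 + 0.33×25 + 0.22×13 = 11.1100
Highest R₀: strategy P with 30.1000.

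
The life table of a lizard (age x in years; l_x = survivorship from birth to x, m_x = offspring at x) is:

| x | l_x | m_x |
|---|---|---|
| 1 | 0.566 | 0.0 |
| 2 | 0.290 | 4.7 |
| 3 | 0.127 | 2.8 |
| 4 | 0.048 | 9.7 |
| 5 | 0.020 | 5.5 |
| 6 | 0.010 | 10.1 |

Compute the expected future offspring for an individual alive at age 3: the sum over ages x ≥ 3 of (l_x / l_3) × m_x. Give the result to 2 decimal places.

l_3 = 0.127. Conditional survival from age 3 to x is l_x / l_3.
  x=3: (0.127/0.127) × 2.8 = 2.8000
  x=4: (0.048/0.127) × 9.7 = 3.6661
  x=5: (0.020/0.127) × 5.5 = 0.8661
  x=6: (0.010/0.127) × 10.1 = 0.7953
Sum = 2.8000 + 3.6661 + 0.8661 + 0.7953 = 8.1276

8.13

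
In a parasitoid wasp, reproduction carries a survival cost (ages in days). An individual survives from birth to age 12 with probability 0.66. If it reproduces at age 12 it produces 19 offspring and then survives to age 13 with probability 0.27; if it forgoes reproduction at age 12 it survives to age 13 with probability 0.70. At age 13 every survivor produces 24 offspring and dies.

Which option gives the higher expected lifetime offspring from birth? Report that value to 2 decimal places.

16.82

breed at age 12: R₀ = 0.66 × (19 + 0.27 × 24) = 0.66 × 25.4800 = 16.8168
delay to age 13: R₀ = 0.66 × (0.70 × 24) = 0.66 × 16.8000 = 11.0880
Higher: breed at age 12 (16.8168).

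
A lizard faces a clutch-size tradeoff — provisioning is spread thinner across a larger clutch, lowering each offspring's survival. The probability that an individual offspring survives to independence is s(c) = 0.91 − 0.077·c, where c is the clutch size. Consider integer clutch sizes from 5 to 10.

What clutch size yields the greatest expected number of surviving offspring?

6

Expected surviving offspring = c × s(c):
  c=5: 5 × 0.525 = 2.625
  c=6: 6 × 0.448 = 2.688
  c=7: 7 × 0.371 = 2.597
  c=8: 8 × 0.294 = 2.352
  c=9: 9 × 0.217 = 1.953
  c=10: 10 × 0.140 = 1.400
Maximum at c = 6 (2.688 surviving offspring).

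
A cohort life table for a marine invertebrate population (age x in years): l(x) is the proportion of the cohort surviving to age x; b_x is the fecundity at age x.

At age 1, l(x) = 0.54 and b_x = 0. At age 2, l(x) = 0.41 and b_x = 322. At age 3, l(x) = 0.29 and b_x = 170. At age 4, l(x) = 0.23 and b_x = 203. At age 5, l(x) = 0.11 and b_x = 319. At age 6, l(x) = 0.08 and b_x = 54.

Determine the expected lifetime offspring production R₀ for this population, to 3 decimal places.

R₀ = Σ l(x) b_x:
  age 1: 0.54 × 0 = 0.0000
  age 2: 0.41 × 322 = 132.0200
  age 3: 0.29 × 170 = 49.3000
  age 4: 0.23 × 203 = 46.6900
  age 5: 0.11 × 319 = 35.0900
  age 6: 0.08 × 54 = 4.3200
R₀ = 0.0000 + 132.0200 + 49.3000 + 46.6900 + 35.0900 + 4.3200 = 267.4200

267.420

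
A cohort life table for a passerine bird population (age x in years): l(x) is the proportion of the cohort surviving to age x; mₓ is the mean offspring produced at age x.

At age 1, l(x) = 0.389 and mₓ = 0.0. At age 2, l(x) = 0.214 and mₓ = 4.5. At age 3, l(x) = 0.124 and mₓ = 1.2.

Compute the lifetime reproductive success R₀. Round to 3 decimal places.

R₀ = Σ l(x) mₓ:
  age 1: 0.389 × 0.0 = 0.0000
  age 2: 0.214 × 4.5 = 0.9630
  age 3: 0.124 × 1.2 = 0.1488
R₀ = 0.0000 + 0.9630 + 0.1488 = 1.1118

1.112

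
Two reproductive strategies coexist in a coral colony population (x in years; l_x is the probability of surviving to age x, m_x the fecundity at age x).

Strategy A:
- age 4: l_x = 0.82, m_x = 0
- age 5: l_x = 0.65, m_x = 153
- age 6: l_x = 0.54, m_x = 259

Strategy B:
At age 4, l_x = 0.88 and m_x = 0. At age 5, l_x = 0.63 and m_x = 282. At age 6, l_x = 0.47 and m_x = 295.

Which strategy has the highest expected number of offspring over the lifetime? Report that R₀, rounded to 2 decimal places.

316.31

Strategy A: R₀ = 0.82×0 + 0.65×153 + 0.54×259 = 239.3100
Strategy B: R₀ = 0.88×0 + 0.63×282 + 0.47×295 = 316.3100
Highest R₀: strategy B with 316.3100.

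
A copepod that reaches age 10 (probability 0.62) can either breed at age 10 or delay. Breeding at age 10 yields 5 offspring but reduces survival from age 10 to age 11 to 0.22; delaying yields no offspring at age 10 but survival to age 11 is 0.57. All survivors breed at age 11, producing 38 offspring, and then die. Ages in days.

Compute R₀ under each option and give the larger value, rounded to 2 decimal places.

13.43

breed at age 10: R₀ = 0.62 × (5 + 0.22 × 38) = 0.62 × 13.3600 = 8.2832
delay to age 11: R₀ = 0.62 × (0.57 × 38) = 0.62 × 21.6600 = 13.4292
Higher: delay to age 11 (13.4292).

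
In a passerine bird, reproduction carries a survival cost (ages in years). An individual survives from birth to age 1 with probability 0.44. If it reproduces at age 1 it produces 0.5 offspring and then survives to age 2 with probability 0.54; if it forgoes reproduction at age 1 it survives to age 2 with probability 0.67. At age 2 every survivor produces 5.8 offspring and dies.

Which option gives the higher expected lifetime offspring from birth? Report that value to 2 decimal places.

breed at age 1: R₀ = 0.44 × (0.5 + 0.54 × 5.8) = 0.44 × 3.6320 = 1.5981
delay to age 2: R₀ = 0.44 × (0.67 × 5.8) = 0.44 × 3.8860 = 1.7098
Higher: delay to age 2 (1.7098).

1.71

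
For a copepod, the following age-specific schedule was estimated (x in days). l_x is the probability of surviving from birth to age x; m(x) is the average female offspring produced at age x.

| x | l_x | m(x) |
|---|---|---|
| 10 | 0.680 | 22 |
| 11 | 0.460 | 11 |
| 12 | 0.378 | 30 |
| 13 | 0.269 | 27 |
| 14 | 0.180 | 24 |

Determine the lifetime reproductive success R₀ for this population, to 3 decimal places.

R₀ = Σ l_x m(x):
  age 10: 0.680 × 22 = 14.9600
  age 11: 0.460 × 11 = 5.0600
  age 12: 0.378 × 30 = 11.3400
  age 13: 0.269 × 27 = 7.2630
  age 14: 0.180 × 24 = 4.3200
R₀ = 14.9600 + 5.0600 + 11.3400 + 7.2630 + 4.3200 = 42.9430

42.943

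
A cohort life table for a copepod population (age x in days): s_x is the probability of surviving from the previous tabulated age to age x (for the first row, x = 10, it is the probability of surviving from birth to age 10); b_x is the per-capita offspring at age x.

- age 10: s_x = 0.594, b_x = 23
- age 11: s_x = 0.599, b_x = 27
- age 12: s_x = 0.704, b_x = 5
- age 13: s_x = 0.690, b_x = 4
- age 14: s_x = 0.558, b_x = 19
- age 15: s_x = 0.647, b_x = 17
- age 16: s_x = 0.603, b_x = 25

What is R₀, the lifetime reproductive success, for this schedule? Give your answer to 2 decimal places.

29.05

Survivorship from birth: l_x = s_10·s_11·…·s_x.
  l_10 = 0.59400
  l_11 = 0.35581
  l_12 = 0.25049
  l_13 = 0.17284
  l_14 = 0.09644
  l_15 = 0.06240
  l_16 = 0.03763
R₀ = Σ l_x b_x:
  age 10: 0.59400 × 23 = 13.6620
  age 11: 0.35581 × 27 = 9.6069
  age 12: 0.25049 × 5 = 1.2525
  age 13: 0.17284 × 4 = 0.6914
  age 14: 0.09644 × 19 = 1.8324
  age 15: 0.06240 × 17 = 1.0608
  age 16: 0.03763 × 25 = 0.9407
R₀ = 13.6620 + 9.6069 + 1.2525 + 0.6914 + 1.8324 + 1.0608 + 0.9407 = 29.0466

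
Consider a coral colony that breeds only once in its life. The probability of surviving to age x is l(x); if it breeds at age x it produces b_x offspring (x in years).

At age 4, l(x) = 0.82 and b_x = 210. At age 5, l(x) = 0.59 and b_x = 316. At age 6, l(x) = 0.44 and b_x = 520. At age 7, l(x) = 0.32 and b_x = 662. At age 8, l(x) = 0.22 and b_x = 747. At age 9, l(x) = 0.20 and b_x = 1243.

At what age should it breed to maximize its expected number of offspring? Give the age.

Expected offspring if breeding at age x = l(x) × b_x:
  age 4: 0.82 × 210 = 172.200
  age 5: 0.59 × 316 = 186.440
  age 6: 0.44 × 520 = 228.800
  age 7: 0.32 × 662 = 211.840
  age 8: 0.22 × 747 = 164.340
  age 9: 0.20 × 1243 = 248.600
Maximum at age 9 (248.600).

9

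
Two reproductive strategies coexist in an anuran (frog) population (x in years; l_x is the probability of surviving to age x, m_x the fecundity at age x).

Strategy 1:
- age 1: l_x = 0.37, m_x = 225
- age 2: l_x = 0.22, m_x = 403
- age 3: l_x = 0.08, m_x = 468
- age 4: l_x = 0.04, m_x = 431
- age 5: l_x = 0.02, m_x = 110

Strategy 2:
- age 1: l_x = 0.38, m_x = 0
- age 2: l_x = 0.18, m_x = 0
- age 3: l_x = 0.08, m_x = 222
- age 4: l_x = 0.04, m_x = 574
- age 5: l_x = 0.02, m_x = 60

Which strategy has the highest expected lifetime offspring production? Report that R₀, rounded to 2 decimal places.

228.79

Strategy 1: R₀ = 0.37×225 + 0.22×403 + 0.08×468 + 0.04×431 + 0.02×110 = 228.7900
Strategy 2: R₀ = 0.38×0 + 0.18×0 + 0.08×222 + 0.04×574 + 0.02×60 = 41.9200
Highest R₀: strategy 1 with 228.7900.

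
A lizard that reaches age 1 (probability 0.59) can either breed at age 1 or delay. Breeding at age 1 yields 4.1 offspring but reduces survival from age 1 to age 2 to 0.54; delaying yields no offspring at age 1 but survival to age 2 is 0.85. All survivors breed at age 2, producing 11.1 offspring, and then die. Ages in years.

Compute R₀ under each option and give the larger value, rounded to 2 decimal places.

breed at age 1: R₀ = 0.59 × (4.1 + 0.54 × 11.1) = 0.59 × 10.0940 = 5.9555
delay to age 2: R₀ = 0.59 × (0.85 × 11.1) = 0.59 × 9.4350 = 5.5666
Higher: breed at age 1 (5.9555).

5.96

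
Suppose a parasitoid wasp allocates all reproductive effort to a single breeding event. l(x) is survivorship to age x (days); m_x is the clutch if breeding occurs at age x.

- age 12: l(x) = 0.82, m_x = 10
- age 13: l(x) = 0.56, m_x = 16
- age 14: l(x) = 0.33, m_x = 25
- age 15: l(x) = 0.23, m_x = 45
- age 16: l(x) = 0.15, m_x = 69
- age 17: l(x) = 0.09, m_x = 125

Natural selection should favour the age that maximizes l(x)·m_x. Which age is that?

Expected offspring if breeding at age x = l(x) × m_x:
  age 12: 0.82 × 10 = 8.200
  age 13: 0.56 × 16 = 8.960
  age 14: 0.33 × 25 = 8.250
  age 15: 0.23 × 45 = 10.350
  age 16: 0.15 × 69 = 10.350
  age 17: 0.09 × 125 = 11.250
Maximum at age 17 (11.250).

17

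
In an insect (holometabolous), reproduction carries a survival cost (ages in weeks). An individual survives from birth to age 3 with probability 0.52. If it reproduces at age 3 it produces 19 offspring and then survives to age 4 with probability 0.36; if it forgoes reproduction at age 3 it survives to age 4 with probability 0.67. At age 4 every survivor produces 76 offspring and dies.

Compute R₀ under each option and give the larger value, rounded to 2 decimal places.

breed at age 3: R₀ = 0.52 × (19 + 0.36 × 76) = 0.52 × 46.3600 = 24.1072
delay to age 4: R₀ = 0.52 × (0.67 × 76) = 0.52 × 50.9200 = 26.4784
Higher: delay to age 4 (26.4784).

26.48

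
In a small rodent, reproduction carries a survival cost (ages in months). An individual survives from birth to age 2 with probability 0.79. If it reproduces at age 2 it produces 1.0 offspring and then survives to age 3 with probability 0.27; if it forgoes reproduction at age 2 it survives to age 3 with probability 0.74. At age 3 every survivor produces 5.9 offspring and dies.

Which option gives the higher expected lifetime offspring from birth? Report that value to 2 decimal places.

breed at age 2: R₀ = 0.79 × (1.0 + 0.27 × 5.9) = 0.79 × 2.5930 = 2.0485
delay to age 3: R₀ = 0.79 × (0.74 × 5.9) = 0.79 × 4.3660 = 3.4491
Higher: delay to age 3 (3.4491).

3.45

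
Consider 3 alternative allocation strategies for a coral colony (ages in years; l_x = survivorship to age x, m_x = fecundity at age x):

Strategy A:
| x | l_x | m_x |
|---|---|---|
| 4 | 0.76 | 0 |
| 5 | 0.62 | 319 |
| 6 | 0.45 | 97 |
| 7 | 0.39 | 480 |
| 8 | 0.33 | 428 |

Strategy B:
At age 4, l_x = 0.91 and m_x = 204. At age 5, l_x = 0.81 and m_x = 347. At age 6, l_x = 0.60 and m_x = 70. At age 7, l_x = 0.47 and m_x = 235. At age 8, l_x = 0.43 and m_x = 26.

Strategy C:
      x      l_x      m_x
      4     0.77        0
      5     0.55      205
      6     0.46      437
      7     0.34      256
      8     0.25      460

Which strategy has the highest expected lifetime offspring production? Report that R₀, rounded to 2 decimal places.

Strategy A: R₀ = 0.76×0 + 0.62×319 + 0.45×97 + 0.39×480 + 0.33×428 = 569.8700
Strategy B: R₀ = 0.91×204 + 0.81×347 + 0.60×70 + 0.47×235 + 0.43×26 = 630.3400
Strategy C: R₀ = 0.77×0 + 0.55×205 + 0.46×437 + 0.34×256 + 0.25×460 = 515.8100
Highest R₀: strategy B with 630.3400.

630.34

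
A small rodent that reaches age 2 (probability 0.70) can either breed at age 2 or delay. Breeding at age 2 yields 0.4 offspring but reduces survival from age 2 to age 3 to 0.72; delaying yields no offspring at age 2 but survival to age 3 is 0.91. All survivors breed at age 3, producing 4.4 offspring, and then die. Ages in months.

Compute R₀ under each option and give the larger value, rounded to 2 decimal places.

2.80

breed at age 2: R₀ = 0.70 × (0.4 + 0.72 × 4.4) = 0.70 × 3.5680 = 2.4976
delay to age 3: R₀ = 0.70 × (0.91 × 4.4) = 0.70 × 4.0040 = 2.8028
Higher: delay to age 3 (2.8028).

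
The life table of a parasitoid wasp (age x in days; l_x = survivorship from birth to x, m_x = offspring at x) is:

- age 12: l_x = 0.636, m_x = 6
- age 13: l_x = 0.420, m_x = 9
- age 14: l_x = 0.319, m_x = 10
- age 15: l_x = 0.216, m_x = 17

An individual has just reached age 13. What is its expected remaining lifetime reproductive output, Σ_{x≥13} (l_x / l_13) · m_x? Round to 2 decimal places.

l_13 = 0.420. Conditional survival from age 13 to x is l_x / l_13.
  x=13: (0.420/0.420) × 9 = 9.0000
  x=14: (0.319/0.420) × 10 = 7.5952
  x=15: (0.216/0.420) × 17 = 8.7429
Sum = 9.0000 + 7.5952 + 8.7429 = 25.3381

25.34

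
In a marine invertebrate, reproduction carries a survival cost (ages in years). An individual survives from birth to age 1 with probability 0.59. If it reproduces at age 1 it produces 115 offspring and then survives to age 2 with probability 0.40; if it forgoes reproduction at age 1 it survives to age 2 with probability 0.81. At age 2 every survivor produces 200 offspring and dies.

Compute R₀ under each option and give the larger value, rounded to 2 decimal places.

breed at age 1: R₀ = 0.59 × (115 + 0.40 × 200) = 0.59 × 195.0000 = 115.0500
delay to age 2: R₀ = 0.59 × (0.81 × 200) = 0.59 × 162.0000 = 95.5800
Higher: breed at age 1 (115.0500).

115.05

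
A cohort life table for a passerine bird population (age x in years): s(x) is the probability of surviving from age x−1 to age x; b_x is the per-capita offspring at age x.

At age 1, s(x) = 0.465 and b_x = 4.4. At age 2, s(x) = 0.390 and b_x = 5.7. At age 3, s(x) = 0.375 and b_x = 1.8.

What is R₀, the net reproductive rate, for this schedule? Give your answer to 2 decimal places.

Survivorship from birth: l_x = s_1·s_2·…·s_x.
  l_1 = 0.46500
  l_2 = 0.18135
  l_3 = 0.06801
R₀ = Σ l_x b_x:
  age 1: 0.46500 × 4.4 = 2.0460
  age 2: 0.18135 × 5.7 = 1.0337
  age 3: 0.06801 × 1.8 = 0.1224
R₀ = 2.0460 + 1.0337 + 0.1224 = 3.2021

3.20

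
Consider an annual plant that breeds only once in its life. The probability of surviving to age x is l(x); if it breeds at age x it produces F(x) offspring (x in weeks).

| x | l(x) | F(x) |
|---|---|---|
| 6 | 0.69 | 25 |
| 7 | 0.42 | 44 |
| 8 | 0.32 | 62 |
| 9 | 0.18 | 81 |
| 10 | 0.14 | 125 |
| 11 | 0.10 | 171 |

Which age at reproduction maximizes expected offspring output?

8

Expected offspring if breeding at age x = l(x) × F(x):
  age 6: 0.69 × 25 = 17.250
  age 7: 0.42 × 44 = 18.480
  age 8: 0.32 × 62 = 19.840
  age 9: 0.18 × 81 = 14.580
  age 10: 0.14 × 125 = 17.500
  age 11: 0.10 × 171 = 17.100
Maximum at age 8 (19.840).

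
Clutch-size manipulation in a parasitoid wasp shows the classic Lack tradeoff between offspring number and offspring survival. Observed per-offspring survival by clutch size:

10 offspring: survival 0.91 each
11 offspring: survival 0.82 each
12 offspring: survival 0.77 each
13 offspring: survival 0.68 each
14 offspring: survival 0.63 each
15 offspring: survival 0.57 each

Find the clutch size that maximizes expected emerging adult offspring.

Expected emerging adult offspring = c × s(c):
  c=10: 10 × 0.91 = 9.100
  c=11: 11 × 0.82 = 9.020
  c=12: 12 × 0.77 = 9.240
  c=13: 13 × 0.68 = 8.840
  c=14: 14 × 0.63 = 8.820
  c=15: 15 × 0.57 = 8.550
Maximum at c = 12 (9.240 emerging adult offspring).

12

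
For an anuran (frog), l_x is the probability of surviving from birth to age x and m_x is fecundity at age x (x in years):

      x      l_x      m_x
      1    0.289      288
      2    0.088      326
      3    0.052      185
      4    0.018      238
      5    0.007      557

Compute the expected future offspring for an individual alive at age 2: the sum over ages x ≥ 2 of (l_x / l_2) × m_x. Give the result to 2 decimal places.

528.31

l_2 = 0.088. Conditional survival from age 2 to x is l_x / l_2.
  x=2: (0.088/0.088) × 326 = 326.0000
  x=3: (0.052/0.088) × 185 = 109.3182
  x=4: (0.018/0.088) × 238 = 48.6818
  x=5: (0.007/0.088) × 557 = 44.3068
Sum = 326.0000 + 109.3182 + 48.6818 + 44.3068 = 528.3068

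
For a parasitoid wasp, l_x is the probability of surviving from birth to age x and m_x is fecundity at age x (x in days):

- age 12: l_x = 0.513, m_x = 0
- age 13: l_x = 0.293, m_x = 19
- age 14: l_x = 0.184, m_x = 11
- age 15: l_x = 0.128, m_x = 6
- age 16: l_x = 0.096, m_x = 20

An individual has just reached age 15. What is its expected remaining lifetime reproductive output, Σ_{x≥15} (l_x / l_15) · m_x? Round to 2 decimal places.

l_15 = 0.128. Conditional survival from age 15 to x is l_x / l_15.
  x=15: (0.128/0.128) × 6 = 6.0000
  x=16: (0.096/0.128) × 20 = 15.0000
Sum = 6.0000 + 15.0000 = 21.0000

21.00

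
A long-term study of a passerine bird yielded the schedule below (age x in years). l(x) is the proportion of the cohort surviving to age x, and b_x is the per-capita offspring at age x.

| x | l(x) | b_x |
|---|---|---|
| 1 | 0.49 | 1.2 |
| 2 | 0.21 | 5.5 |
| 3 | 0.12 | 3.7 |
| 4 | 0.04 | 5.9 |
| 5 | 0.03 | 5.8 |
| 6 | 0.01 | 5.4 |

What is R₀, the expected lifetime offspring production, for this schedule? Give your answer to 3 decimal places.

R₀ = Σ l(x) b_x:
  age 1: 0.49 × 1.2 = 0.5880
  age 2: 0.21 × 5.5 = 1.1550
  age 3: 0.12 × 3.7 = 0.4440
  age 4: 0.04 × 5.9 = 0.2360
  age 5: 0.03 × 5.8 = 0.1740
  age 6: 0.01 × 5.4 = 0.0540
R₀ = 0.5880 + 1.1550 + 0.4440 + 0.2360 + 0.1740 + 0.0540 = 2.6510

2.651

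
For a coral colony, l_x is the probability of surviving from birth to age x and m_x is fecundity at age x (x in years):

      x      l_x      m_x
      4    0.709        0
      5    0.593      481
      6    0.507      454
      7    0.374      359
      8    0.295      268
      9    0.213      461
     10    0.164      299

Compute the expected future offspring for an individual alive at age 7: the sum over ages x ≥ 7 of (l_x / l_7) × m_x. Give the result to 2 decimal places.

l_7 = 0.374. Conditional survival from age 7 to x is l_x / l_7.
  x=7: (0.374/0.374) × 359 = 359.0000
  x=8: (0.295/0.374) × 268 = 211.3904
  x=9: (0.213/0.374) × 461 = 262.5481
  x=10: (0.164/0.374) × 299 = 131.1123
Sum = 359.0000 + 211.3904 + 262.5481 + 131.1123 = 964.0508

964.05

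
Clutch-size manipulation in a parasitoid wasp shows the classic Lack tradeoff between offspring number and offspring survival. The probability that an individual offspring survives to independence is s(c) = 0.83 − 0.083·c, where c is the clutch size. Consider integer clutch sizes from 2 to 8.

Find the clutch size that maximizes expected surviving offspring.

5

Expected surviving offspring = c × s(c):
  c=2: 2 × 0.664 = 1.328
  c=3: 3 × 0.581 = 1.743
  c=4: 4 × 0.498 = 1.992
  c=5: 5 × 0.415 = 2.075
  c=6: 6 × 0.332 = 1.992
  c=7: 7 × 0.249 = 1.743
  c=8: 8 × 0.166 = 1.328
Maximum at c = 5 (2.075 surviving offspring).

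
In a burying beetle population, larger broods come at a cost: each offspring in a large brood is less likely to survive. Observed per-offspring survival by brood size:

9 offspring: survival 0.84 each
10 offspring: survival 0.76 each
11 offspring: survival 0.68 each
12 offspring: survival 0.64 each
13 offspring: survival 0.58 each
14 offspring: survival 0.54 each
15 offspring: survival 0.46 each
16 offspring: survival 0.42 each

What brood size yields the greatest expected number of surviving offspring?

Expected surviving offspring = c × s(c):
  c=9: 9 × 0.84 = 7.560
  c=10: 10 × 0.76 = 7.600
  c=11: 11 × 0.68 = 7.480
  c=12: 12 × 0.64 = 7.680
  c=13: 13 × 0.58 = 7.540
  c=14: 14 × 0.54 = 7.560
  c=15: 15 × 0.46 = 6.900
  c=16: 16 × 0.42 = 6.720
Maximum at c = 12 (7.680 surviving offspring).

12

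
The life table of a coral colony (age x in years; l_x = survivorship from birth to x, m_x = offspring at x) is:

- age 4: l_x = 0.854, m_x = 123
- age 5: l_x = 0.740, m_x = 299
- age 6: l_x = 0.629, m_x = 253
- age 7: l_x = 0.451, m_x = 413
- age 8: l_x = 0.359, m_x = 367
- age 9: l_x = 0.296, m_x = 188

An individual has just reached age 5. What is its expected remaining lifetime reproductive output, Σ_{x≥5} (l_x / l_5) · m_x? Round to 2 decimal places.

l_5 = 0.740. Conditional survival from age 5 to x is l_x / l_5.
  x=5: (0.740/0.740) × 299 = 299.0000
  x=6: (0.629/0.740) × 253 = 215.0500
  x=7: (0.451/0.740) × 413 = 251.7068
  x=8: (0.359/0.740) × 367 = 178.0446
  x=9: (0.296/0.740) × 188 = 75.2000
Sum = 299.0000 + 215.0500 + 251.7068 + 178.0446 + 75.2000 = 1019.0014

1019.00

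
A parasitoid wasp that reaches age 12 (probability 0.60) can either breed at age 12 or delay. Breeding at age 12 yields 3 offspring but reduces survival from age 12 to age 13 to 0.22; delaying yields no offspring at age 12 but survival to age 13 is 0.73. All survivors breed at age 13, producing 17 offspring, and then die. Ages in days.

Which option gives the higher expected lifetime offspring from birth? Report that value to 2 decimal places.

7.45

breed at age 12: R₀ = 0.60 × (3 + 0.22 × 17) = 0.60 × 6.7400 = 4.0440
delay to age 13: R₀ = 0.60 × (0.73 × 17) = 0.60 × 12.4100 = 7.4460
Higher: delay to age 13 (7.4460).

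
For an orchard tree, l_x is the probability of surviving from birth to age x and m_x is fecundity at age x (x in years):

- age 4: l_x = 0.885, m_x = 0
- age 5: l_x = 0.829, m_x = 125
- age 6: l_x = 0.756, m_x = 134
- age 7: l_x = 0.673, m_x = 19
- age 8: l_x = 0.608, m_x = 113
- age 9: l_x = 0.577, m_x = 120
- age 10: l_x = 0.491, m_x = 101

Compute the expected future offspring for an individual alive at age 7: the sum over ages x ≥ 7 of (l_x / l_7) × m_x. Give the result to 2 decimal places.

l_7 = 0.673. Conditional survival from age 7 to x is l_x / l_7.
  x=7: (0.673/0.673) × 19 = 19.0000
  x=8: (0.608/0.673) × 113 = 102.0862
  x=9: (0.577/0.673) × 120 = 102.8826
  x=10: (0.491/0.673) × 101 = 73.6865
Sum = 19.0000 + 102.0862 + 102.8826 + 73.6865 = 297.6553

297.66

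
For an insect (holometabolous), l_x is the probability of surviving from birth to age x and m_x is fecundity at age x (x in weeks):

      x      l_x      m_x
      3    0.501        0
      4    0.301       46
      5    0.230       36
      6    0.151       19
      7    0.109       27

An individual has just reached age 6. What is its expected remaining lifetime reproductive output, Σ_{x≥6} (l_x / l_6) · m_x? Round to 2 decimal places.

l_6 = 0.151. Conditional survival from age 6 to x is l_x / l_6.
  x=6: (0.151/0.151) × 19 = 19.0000
  x=7: (0.109/0.151) × 27 = 19.4901
Sum = 19.0000 + 19.4901 = 38.4901

38.49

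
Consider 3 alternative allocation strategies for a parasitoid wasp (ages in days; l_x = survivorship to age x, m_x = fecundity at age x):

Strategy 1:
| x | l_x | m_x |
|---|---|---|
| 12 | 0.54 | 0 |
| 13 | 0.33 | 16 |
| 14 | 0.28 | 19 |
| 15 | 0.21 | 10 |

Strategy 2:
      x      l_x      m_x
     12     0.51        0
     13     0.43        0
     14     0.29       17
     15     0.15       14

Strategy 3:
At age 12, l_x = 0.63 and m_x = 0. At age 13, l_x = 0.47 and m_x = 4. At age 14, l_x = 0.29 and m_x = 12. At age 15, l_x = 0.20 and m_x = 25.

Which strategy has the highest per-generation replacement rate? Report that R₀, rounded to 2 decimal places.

Strategy 1: R₀ = 0.54×0 + 0.33×16 + 0.28×19 + 0.21×10 = 12.7000
Strategy 2: R₀ = 0.51×0 + 0.43×0 + 0.29×17 + 0.15×14 = 7.0300
Strategy 3: R₀ = 0.63×0 + 0.47×4 + 0.29×12 + 0.20×25 = 10.3600
Highest R₀: strategy 1 with 12.7000.

12.70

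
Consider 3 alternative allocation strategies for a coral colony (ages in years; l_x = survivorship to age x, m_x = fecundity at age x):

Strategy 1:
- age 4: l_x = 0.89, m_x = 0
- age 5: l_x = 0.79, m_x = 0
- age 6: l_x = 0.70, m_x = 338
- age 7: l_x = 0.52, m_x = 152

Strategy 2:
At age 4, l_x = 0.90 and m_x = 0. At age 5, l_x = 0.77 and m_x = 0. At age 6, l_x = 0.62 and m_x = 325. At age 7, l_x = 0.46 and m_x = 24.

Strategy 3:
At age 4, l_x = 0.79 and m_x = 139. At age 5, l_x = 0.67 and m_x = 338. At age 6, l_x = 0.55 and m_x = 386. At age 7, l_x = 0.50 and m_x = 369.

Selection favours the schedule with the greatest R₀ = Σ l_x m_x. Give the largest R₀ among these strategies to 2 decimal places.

Strategy 1: R₀ = 0.89×0 + 0.79×0 + 0.70×338 + 0.52×152 = 315.6400
Strategy 2: R₀ = 0.90×0 + 0.77×0 + 0.62×325 + 0.46×24 = 212.5400
Strategy 3: R₀ = 0.79×139 + 0.67×338 + 0.55×386 + 0.50×369 = 733.0700
Highest R₀: strategy 3 with 733.0700.

733.07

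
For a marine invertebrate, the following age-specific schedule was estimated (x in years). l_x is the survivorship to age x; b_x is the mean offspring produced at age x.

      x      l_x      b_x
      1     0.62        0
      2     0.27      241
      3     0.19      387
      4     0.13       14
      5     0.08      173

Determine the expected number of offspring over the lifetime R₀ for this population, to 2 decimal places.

154.26

R₀ = Σ l_x b_x:
  age 1: 0.62 × 0 = 0.0000
  age 2: 0.27 × 241 = 65.0700
  age 3: 0.19 × 387 = 73.5300
  age 4: 0.13 × 14 = 1.8200
  age 5: 0.08 × 173 = 13.8400
R₀ = 0.0000 + 65.0700 + 73.5300 + 1.8200 + 13.8400 = 154.2600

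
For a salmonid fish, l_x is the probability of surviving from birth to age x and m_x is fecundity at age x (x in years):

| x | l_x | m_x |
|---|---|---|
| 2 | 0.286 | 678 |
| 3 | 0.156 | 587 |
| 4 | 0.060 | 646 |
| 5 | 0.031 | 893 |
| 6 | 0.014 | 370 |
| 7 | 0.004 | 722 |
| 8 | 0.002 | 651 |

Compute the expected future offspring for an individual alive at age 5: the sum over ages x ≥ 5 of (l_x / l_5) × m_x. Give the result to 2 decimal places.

1195.26

l_5 = 0.031. Conditional survival from age 5 to x is l_x / l_5.
  x=5: (0.031/0.031) × 893 = 893.0000
  x=6: (0.014/0.031) × 370 = 167.0968
  x=7: (0.004/0.031) × 722 = 93.1613
  x=8: (0.002/0.031) × 651 = 42.0000
Sum = 893.0000 + 167.0968 + 93.1613 + 42.0000 = 1195.2581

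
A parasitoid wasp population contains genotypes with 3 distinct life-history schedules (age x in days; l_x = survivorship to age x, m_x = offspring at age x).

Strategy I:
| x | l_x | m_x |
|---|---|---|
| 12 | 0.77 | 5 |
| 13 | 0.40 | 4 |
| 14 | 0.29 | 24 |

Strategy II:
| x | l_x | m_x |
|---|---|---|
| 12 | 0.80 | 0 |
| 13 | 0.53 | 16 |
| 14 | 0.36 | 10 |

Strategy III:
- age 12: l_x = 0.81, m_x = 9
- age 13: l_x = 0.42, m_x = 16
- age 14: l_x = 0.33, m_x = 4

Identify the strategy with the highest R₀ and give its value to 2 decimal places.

Strategy I: R₀ = 0.77×5 + 0.40×4 + 0.29×24 = 12.4100
Strategy II: R₀ = 0.80×0 + 0.53×16 + 0.36×10 = 12.0800
Strategy III: R₀ = 0.81×9 + 0.42×16 + 0.33×4 = 15.3300
Highest R₀: strategy III with 15.3300.

15.33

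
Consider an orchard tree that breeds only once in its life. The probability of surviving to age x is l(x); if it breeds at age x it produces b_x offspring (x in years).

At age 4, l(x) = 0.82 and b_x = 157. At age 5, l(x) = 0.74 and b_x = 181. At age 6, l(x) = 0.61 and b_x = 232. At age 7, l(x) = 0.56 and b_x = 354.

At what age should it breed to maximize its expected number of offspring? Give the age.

Expected offspring if breeding at age x = l(x) × b_x:
  age 4: 0.82 × 157 = 128.740
  age 5: 0.74 × 181 = 133.940
  age 6: 0.61 × 232 = 141.520
  age 7: 0.56 × 354 = 198.240
Maximum at age 7 (198.240).

7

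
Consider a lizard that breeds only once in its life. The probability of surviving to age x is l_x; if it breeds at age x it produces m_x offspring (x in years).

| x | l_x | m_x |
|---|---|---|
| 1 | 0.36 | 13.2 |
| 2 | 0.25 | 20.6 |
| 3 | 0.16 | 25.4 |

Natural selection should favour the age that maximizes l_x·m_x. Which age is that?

2

Expected offspring if breeding at age x = l_x × m_x:
  age 1: 0.36 × 13.2 = 4.752
  age 2: 0.25 × 20.6 = 5.150
  age 3: 0.16 × 25.4 = 4.064
Maximum at age 2 (5.150).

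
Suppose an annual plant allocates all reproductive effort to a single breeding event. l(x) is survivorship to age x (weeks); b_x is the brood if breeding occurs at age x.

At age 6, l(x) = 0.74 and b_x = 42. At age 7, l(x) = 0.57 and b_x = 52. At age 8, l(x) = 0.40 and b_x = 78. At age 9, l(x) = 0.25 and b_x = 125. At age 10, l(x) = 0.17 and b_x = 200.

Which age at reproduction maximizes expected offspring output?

Expected offspring if breeding at age x = l(x) × b_x:
  age 6: 0.74 × 42 = 31.080
  age 7: 0.57 × 52 = 29.640
  age 8: 0.40 × 78 = 31.200
  age 9: 0.25 × 125 = 31.250
  age 10: 0.17 × 200 = 34.000
Maximum at age 10 (34.000).

10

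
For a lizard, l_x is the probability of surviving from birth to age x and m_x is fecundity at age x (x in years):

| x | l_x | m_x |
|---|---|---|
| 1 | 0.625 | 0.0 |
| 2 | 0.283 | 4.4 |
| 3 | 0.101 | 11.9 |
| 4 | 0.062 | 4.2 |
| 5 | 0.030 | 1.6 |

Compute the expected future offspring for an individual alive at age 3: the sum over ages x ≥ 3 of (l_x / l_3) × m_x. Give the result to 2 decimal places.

l_3 = 0.101. Conditional survival from age 3 to x is l_x / l_3.
  x=3: (0.101/0.101) × 11.9 = 11.9000
  x=4: (0.062/0.101) × 4.2 = 2.5782
  x=5: (0.030/0.101) × 1.6 = 0.4752
Sum = 11.9000 + 2.5782 + 0.4752 = 14.9535

14.95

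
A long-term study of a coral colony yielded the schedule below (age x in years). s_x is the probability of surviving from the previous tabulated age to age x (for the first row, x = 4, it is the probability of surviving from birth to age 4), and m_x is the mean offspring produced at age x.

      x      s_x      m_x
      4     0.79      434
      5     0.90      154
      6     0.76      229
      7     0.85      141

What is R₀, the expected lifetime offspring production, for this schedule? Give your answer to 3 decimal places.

640.859

Survivorship from birth: l_x = s_4·s_5·…·s_x.
  l_4 = 0.79000
  l_5 = 0.71100
  l_6 = 0.54036
  l_7 = 0.45931
R₀ = Σ l_x m_x:
  age 4: 0.79000 × 434 = 342.8600
  age 5: 0.71100 × 154 = 109.4940
  age 6: 0.54036 × 229 = 123.7424
  age 7: 0.45931 × 141 = 64.7627
R₀ = 342.8600 + 109.4940 + 123.7424 + 64.7627 = 640.8591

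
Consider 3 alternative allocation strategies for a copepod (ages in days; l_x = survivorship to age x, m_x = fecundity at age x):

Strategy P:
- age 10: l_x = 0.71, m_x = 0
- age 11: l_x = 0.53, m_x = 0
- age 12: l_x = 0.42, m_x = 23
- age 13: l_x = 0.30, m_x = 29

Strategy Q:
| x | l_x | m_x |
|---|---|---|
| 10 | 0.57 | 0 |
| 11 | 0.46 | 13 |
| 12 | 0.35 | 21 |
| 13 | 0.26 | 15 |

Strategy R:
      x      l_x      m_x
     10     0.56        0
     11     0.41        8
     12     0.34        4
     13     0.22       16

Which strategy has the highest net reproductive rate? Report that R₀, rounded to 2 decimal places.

Strategy P: R₀ = 0.71×0 + 0.53×0 + 0.42×23 + 0.30×29 = 18.3600
Strategy Q: R₀ = 0.57×0 + 0.46×13 + 0.35×21 + 0.26×15 = 17.2300
Strategy R: R₀ = 0.56×0 + 0.41×8 + 0.34×4 + 0.22×16 = 8.1600
Highest R₀: strategy P with 18.3600.

18.36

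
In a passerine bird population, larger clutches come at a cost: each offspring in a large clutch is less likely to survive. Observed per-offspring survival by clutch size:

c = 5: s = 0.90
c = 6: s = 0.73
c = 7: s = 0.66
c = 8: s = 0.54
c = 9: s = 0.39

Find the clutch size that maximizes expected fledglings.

Expected fledglings = c × s(c):
  c=5: 5 × 0.90 = 4.500
  c=6: 6 × 0.73 = 4.380
  c=7: 7 × 0.66 = 4.620
  c=8: 8 × 0.54 = 4.320
  c=9: 9 × 0.39 = 3.510
Maximum at c = 7 (4.620 fledglings).

7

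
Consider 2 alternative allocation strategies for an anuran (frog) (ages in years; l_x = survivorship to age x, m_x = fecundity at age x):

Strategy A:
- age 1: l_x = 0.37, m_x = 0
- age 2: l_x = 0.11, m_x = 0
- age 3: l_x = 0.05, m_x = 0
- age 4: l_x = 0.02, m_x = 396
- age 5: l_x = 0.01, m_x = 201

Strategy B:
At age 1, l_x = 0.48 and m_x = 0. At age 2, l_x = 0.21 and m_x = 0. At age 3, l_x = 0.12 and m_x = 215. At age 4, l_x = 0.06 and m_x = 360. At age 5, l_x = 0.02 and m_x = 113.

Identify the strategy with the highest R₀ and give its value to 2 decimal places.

49.66

Strategy A: R₀ = 0.37×0 + 0.11×0 + 0.05×0 + 0.02×396 + 0.01×201 = 9.9300
Strategy B: R₀ = 0.48×0 + 0.21×0 + 0.12×215 + 0.06×360 + 0.02×113 = 49.6600
Highest R₀: strategy B with 49.6600.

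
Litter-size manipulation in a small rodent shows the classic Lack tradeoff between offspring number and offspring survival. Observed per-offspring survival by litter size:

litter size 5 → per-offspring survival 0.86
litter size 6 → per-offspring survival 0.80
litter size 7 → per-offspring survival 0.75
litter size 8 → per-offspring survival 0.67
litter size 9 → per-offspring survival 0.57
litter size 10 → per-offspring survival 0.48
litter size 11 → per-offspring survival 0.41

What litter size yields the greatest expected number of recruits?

Expected recruits = c × s(c):
  c=5: 5 × 0.86 = 4.300
  c=6: 6 × 0.80 = 4.800
  c=7: 7 × 0.75 = 5.250
  c=8: 8 × 0.67 = 5.360
  c=9: 9 × 0.57 = 5.130
  c=10: 10 × 0.48 = 4.800
  c=11: 11 × 0.41 = 4.510
Maximum at c = 8 (5.360 recruits).

8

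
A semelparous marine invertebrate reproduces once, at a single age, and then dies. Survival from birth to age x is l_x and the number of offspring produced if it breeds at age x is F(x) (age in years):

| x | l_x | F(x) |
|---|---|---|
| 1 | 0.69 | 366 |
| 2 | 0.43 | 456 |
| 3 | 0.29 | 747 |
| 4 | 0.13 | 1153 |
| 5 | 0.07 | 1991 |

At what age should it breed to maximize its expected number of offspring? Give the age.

Expected offspring if breeding at age x = l_x × F(x):
  age 1: 0.69 × 366 = 252.540
  age 2: 0.43 × 456 = 196.080
  age 3: 0.29 × 747 = 216.630
  age 4: 0.13 × 1153 = 149.890
  age 5: 0.07 × 1991 = 139.370
Maximum at age 1 (252.540).

1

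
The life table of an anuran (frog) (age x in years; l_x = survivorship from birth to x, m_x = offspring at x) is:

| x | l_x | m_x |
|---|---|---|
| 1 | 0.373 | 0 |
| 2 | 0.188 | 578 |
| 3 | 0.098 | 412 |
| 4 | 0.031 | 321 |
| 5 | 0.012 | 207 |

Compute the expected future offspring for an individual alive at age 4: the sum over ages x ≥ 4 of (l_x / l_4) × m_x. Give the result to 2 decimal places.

401.13

l_4 = 0.031. Conditional survival from age 4 to x is l_x / l_4.
  x=4: (0.031/0.031) × 321 = 321.0000
  x=5: (0.012/0.031) × 207 = 80.1290
Sum = 321.0000 + 80.1290 = 401.1290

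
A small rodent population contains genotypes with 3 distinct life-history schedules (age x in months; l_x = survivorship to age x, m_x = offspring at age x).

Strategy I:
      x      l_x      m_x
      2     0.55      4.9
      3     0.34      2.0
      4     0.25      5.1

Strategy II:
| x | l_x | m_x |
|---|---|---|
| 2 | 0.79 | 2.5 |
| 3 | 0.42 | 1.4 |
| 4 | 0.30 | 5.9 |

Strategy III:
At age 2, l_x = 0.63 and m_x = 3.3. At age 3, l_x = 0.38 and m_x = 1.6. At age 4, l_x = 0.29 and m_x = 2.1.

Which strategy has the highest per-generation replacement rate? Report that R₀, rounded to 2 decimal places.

Strategy I: R₀ = 0.55×4.9 + 0.34×2.0 + 0.25×5.1 = 4.6500
Strategy II: R₀ = 0.79×2.5 + 0.42×1.4 + 0.30×5.9 = 4.3330
Strategy III: R₀ = 0.63×3.3 + 0.38×1.6 + 0.29×2.1 = 3.2960
Highest R₀: strategy I with 4.6500.

4.65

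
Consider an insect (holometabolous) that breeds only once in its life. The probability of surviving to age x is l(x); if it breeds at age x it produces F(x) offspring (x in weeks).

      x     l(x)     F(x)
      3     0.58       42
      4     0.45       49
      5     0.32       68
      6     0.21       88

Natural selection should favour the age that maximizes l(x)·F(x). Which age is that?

3

Expected offspring if breeding at age x = l(x) × F(x):
  age 3: 0.58 × 42 = 24.360
  age 4: 0.45 × 49 = 22.050
  age 5: 0.32 × 68 = 21.760
  age 6: 0.21 × 88 = 18.480
Maximum at age 3 (24.360).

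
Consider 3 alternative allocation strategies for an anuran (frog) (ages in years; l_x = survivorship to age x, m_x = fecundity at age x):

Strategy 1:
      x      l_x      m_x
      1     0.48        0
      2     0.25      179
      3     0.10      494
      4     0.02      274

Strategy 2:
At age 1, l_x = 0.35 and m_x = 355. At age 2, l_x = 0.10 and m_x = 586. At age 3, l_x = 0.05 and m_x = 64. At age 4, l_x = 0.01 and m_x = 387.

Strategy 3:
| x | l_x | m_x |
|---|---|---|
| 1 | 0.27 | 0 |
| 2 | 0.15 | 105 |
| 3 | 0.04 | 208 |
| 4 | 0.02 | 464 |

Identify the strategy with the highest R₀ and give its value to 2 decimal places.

Strategy 1: R₀ = 0.48×0 + 0.25×179 + 0.10×494 + 0.02×274 = 99.6300
Strategy 2: R₀ = 0.35×355 + 0.10×586 + 0.05×64 + 0.01×387 = 189.9200
Strategy 3: R₀ = 0.27×0 + 0.15×105 + 0.04×208 + 0.02×464 = 33.3500
Highest R₀: strategy 2 with 189.9200.

189.92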